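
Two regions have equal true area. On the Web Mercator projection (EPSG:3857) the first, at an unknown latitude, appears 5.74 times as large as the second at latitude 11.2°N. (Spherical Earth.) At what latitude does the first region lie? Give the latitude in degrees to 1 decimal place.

65.8°

Mercator areal scale is sec²φ, so apparent-area ratio = sec²φ₁ / sec²φ₂ = cos²φ₂ / cos²φ₁.
cos²φ₂ / cos²φ₁ = 5.74  ⇒  cos φ₁ = cos 11.2° / √5.74 = 0.9810/2.396 = 0.4094.
φ₁ = arccos(0.4094) ≈ 65.8°.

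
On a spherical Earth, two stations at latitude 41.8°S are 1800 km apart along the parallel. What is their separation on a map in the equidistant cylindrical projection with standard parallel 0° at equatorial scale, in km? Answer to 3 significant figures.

2410 km

Plate carrée maps x = Rλ, y = Rφ. The meridian scale is h = 1 and the parallel scale is k = 1/cos φ = sec φ.
Along the parallel, k = sec 41.8° = 1/0.7455 = 1.341.
Map distance = 1800 × 1.341 ≈ 2410 km.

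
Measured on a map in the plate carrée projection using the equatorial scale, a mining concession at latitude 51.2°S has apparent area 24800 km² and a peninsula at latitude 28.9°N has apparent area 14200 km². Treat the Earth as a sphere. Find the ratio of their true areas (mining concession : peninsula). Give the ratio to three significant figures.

On the plate carrée, areal scale = h·k = 1 × sec φ, so true area = apparent × cos φ.
True area of mining concession: 24800 × cos(51.2°) = 24800 × 0.6266 = 15540 km².
True area of peninsula: 14200 × cos(28.9°) = 14200 × 0.8755 = 12430 km².
Ratio = 15540 / 12430 ≈ 1.25.

1.25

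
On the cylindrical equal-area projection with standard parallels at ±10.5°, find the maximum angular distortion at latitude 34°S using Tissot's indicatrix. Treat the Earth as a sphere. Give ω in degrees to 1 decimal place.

For cylindrical equal-area with standard parallel φ₀, h = cos φ / cos φ₀ and k = cos φ₀ / cos φ, so h·k = 1.
At 34°: h = 0.8432, k = 1.186; principal scales a = 1.186, b = 0.8432.
sin(ω/2) = (a − b)/(a + b) = 0.3429/2.029 = 0.1690, so ω = 2 arcsin(0.1690) ≈ 19.5°.

19.5°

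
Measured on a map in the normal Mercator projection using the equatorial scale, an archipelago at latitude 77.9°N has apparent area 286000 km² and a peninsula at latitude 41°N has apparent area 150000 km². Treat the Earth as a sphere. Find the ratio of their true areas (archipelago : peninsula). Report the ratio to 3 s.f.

On Mercator the areal scale is sec²φ, so true area = apparent × cos²φ.
True area of archipelago: 286000 × cos²(77.9°) = 286000 × 0.04394 = 12570 km².
True area of peninsula: 150000 × cos²(41°) = 150000 × 0.5696 = 85440 km².
Ratio = 12570 / 85440 ≈ 0.147.

0.147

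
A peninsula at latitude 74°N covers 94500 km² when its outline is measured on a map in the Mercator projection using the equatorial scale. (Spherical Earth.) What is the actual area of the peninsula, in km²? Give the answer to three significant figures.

The Mercator projection is conformal; its linear scale factor is the same in every direction and equals sec φ = 1/cos φ.
Areal scale = k² = sec²φ = 1/cos²(74°) = 1/0.2756² = 13.16.
True area = apparent / (areal scale) = 94500 / 13.16 ≈ 7180 km².

7180 km²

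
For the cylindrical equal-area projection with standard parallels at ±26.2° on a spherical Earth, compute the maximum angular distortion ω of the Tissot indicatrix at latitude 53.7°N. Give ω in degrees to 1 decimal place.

46.3°

For cylindrical equal-area with standard parallel φ₀, h = cos φ / cos φ₀ and k = cos φ₀ / cos φ, so h·k = 1.
At 53.7°: h = 0.6598, k = 1.516; principal scales a = 1.516, b = 0.6598.
sin(ω/2) = (a − b)/(a + b) = 0.8558/2.175 = 0.3934, so ω = 2 arcsin(0.3934) ≈ 46.3°.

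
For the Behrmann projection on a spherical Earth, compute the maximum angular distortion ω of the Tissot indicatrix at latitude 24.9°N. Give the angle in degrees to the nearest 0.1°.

Behrmann is a cylindrical equal-area projection with standard parallels at ±30°. A cylindrical equal-area projection with standard parallel φ₀ has meridian scale h = cos φ / cos φ₀ and parallel scale k = cos φ₀ / cos φ (so areas are preserved, h·k = 1).
At 24.9°: h = 1.047, k = 0.9548; principal scales a = 1.047, b = 0.9548.
sin(ω/2) = (a − b)/(a + b) = 0.09259/2.002 = 0.04624, so ω = 2 arcsin(0.04624) ≈ 5.3°.

5.3°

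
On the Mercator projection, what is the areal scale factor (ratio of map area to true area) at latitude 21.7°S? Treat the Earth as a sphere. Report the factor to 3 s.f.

1.16

The Mercator projection is conformal; its linear scale factor is the same in every direction and equals sec φ = 1/cos φ.
Areal scale = k² = sec²φ = 1/cos²(21.7°) = 1/0.9291² = 1.158.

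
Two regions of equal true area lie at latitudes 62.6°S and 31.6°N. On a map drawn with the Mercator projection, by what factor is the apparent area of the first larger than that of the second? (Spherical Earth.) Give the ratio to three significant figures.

Mercator is conformal with k = sec φ, so areal scale = k² = sec²φ.
At 62.6°: sec²(62.6°) = 1/0.4602² = 4.722.
At 31.6°: sec²(31.6°) = 1/0.8517² = 1.378.
Ratio = 4.722/1.378 = cos²(31.6°)/cos²(62.6°) ≈ 3.43.

3.43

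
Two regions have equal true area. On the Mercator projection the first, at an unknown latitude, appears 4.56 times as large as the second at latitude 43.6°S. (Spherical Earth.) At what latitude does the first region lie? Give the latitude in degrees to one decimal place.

70.2°

On Mercator, (apparent₁)/(apparent₂) = sec²φ₁ / sec²φ₂ when true areas are equal.
cos²φ₂ / cos²φ₁ = 4.56  ⇒  cos φ₁ = cos 43.6° / √4.56 = 0.7242/2.135 = 0.3391.
φ₁ = arccos(0.3391) ≈ 70.2°.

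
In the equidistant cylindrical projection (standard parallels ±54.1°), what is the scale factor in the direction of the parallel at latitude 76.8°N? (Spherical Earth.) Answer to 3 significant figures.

2.57

The equidistant cylindrical projection with φ₀ = 54.1° has h = 1 (meridians true) and k = cos φ₀ / cos φ along parallels.
k = cos 54.1° / cos 76.8° = 0.5864/0.2284 = 2.568.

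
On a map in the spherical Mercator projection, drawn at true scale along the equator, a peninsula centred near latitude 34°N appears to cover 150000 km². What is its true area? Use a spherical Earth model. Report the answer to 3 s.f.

103000 km²

The Mercator projection is conformal; its linear scale factor is the same in every direction and equals sec φ = 1/cos φ.
Areal scale = k² = sec²φ = 1/cos²(34°) = 1/0.8290² = 1.455.
True area = apparent / (areal scale) = 150000 / 1.455 ≈ 103000 km².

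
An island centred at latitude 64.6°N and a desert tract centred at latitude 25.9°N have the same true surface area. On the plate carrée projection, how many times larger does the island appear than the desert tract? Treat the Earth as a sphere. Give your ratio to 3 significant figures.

For the equirectangular projection with φ₀ = 0 (plate carrée), h = 1 along meridians and k = sec φ along parallels.
Areal scale at 64.6°: h·k = 1.000 × 2.331 = 2.331.
Areal scale at 25.9°: h·k = 1.000 × 1.112 = 1.112.
Ratio = 2.331/1.112 ≈ 2.10.

2.10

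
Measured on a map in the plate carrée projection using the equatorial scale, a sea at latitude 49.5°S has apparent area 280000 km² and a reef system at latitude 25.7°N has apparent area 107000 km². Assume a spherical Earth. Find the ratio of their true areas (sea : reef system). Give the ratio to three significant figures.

Plate carrée has h = 1 and k = sec φ, giving areal scale sec φ; true area = (apparent area) · cos φ.
True area of sea: 280000 × cos(49.5°) = 280000 × 0.6494 = 181800 km².
True area of reef system: 107000 × cos(25.7°) = 107000 × 0.9011 = 96420 km².
Ratio = 181800 / 96420 ≈ 1.89.

1.89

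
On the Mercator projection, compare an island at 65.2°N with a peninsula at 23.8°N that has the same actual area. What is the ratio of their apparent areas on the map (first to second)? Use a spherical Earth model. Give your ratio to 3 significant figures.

4.76

Mercator areal scale is sec²φ.
At 65.2°: sec²(65.2°) = 1/0.4195² = 5.684.
At 23.8°: sec²(23.8°) = 1/0.9150² = 1.195.
Ratio = 5.684/1.195 = cos²(23.8°)/cos²(65.2°) ≈ 4.76.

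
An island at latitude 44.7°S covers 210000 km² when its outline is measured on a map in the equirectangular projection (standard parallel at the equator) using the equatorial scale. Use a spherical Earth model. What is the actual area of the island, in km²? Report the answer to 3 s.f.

For the equirectangular projection with φ₀ = 0 (plate carrée), h = 1 along meridians and k = sec φ along parallels.
Areal scale = h·k = 1 × sec φ; at 44.7°, h = 1.000, k = 1.407, so h·k = 1.407.
True area = apparent / (areal scale) = 210000 / 1.407 ≈ 149000 km².

149000 km²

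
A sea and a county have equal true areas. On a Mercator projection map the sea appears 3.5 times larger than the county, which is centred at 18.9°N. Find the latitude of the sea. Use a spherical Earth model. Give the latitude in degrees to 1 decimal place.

59.6°

Mercator areal scale is sec²φ, so apparent-area ratio = sec²φ₁ / sec²φ₂ = cos²φ₂ / cos²φ₁.
cos²φ₂ / cos²φ₁ = 3.5  ⇒  cos φ₁ = cos 18.9° / √3.5 = 0.9461/1.871 = 0.5057.
φ₁ = arccos(0.5057) ≈ 59.6°.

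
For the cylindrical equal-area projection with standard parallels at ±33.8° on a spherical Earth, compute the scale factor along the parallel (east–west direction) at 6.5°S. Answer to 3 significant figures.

0.836

Cylindrical equal-area (φ₀ = 33.8°): h = cos φ / cos 33.8° along meridians, k = cos 33.8° / cos φ along parallels; h·k = 1.
k = cos 33.8° / cos 6.5° = 0.8310/0.9936 = 0.8364.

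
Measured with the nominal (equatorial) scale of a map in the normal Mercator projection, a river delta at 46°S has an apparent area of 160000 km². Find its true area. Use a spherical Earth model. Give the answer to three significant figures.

77200 km²

For Mercator, h = k = sec φ (a conformal cylindrical projection has a single point scale, 1/cos φ).
Areal scale = k² = sec²φ = 1/cos²(46°) = 1/0.6947² = 2.072.
True area = apparent / (areal scale) = 160000 / 2.072 ≈ 77200 km².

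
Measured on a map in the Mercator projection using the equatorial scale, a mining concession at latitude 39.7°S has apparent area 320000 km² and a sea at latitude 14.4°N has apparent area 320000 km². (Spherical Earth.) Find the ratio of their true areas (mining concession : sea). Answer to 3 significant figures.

On Mercator the areal scale is sec²φ, so true area = apparent × cos²φ.
True area of mining concession: 320000 × cos²(39.7°) = 320000 × 0.5920 = 189400 km².
True area of sea: 320000 × cos²(14.4°) = 320000 × 0.9382 = 300200 km².
Ratio = 189400 / 300200 ≈ 0.631.

0.631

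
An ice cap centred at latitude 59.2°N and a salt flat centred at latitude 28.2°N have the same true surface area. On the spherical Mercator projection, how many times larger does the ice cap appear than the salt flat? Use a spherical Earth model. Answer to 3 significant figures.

2.96

Mercator areal scale is sec²φ.
At 59.2°: sec²(59.2°) = 1/0.5120² = 3.814.
At 28.2°: sec²(28.2°) = 1/0.8813² = 1.288.
Ratio = 3.814/1.288 = cos²(28.2°)/cos²(59.2°) ≈ 2.96.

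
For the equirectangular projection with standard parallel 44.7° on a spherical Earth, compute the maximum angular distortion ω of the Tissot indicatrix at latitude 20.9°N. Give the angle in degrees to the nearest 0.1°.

In the equirectangular projection with standard parallel φ₀ = 44.7° (x = Rλ cos φ₀, y = Rφ), meridians are true-scale (h = 1) and the parallel scale is k = cos φ₀ / cos φ.
At 20.9°: h = 1.000, k = 0.7609; principal scales a = 1.000, b = 0.7609.
sin(ω/2) = (a − b)/(a + b) = 0.2391/1.761 = 0.1358, so ω = 2 arcsin(0.1358) ≈ 15.6°.

15.6°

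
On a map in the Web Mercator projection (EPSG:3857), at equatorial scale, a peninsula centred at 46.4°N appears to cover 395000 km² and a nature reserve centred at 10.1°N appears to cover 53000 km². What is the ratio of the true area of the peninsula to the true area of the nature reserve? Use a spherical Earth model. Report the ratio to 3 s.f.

On Mercator the areal scale is sec²φ, so true area = apparent × cos²φ.
True area of peninsula: 395000 × cos²(46.4°) = 395000 × 0.4756 = 187900 km².
True area of nature reserve: 53000 × cos²(10.1°) = 53000 × 0.9692 = 51370 km².
Ratio = 187900 / 51370 ≈ 3.66.

3.66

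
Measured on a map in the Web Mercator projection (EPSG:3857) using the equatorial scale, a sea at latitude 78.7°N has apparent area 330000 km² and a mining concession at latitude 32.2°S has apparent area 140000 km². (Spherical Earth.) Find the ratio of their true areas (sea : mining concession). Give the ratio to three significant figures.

On Mercator the areal scale is sec²φ, so true area = apparent × cos²φ.
True area of sea: 330000 × cos²(78.7°) = 330000 × 0.03839 = 12670 km².
True area of mining concession: 140000 × cos²(32.2°) = 140000 × 0.7160 = 100200 km².
Ratio = 12670 / 100200 ≈ 0.126.

0.126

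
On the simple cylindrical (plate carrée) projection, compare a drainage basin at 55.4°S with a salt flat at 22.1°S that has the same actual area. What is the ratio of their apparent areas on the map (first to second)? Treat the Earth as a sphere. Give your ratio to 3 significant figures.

1.63

Plate carrée maps x = Rλ, y = Rφ. The meridian scale is h = 1 and the parallel scale is k = 1/cos φ = sec φ.
Areal scale at 55.4°: h·k = 1.000 × 1.761 = 1.761.
Areal scale at 22.1°: h·k = 1.000 × 1.079 = 1.079.
Ratio = 1.761/1.079 ≈ 1.63.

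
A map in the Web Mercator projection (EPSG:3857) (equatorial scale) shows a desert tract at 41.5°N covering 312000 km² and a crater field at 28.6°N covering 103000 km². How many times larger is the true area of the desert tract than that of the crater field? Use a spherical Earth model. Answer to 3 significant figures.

2.20

Mercator's areal exaggeration is sec²φ; hence true area = (apparent area) · cos²φ.
True area of desert tract: 312000 × cos²(41.5°) = 312000 × 0.5609 = 175000 km².
True area of crater field: 103000 × cos²(28.6°) = 103000 × 0.7709 = 79400 km².
Ratio = 175000 / 79400 ≈ 2.20.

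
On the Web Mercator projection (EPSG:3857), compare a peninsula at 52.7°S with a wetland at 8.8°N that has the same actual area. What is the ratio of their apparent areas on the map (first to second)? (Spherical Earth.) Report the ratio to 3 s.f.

On Mercator, area is exaggerated by sec²φ = 1/cos²φ.
At 52.7°: sec²(52.7°) = 1/0.6060² = 2.723.
At 8.8°: sec²(8.8°) = 1/0.9882² = 1.024.
Ratio = 2.723/1.024 = cos²(8.8°)/cos²(52.7°) ≈ 2.66.

2.66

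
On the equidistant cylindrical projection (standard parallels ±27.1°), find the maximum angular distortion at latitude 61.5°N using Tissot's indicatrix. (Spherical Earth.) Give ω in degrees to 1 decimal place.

35.2°

With standard parallel φ₀ = 27.1°, the equirectangular projection gives x = Rλ cos φ₀, y = Rφ, so h = 1 and k = cos 27.1° / cos φ.
At 61.5°: h = 1.000, k = 1.866; principal scales a = 1.866, b = 1.000.
sin(ω/2) = (a − b)/(a + b) = 0.8657/2.866 = 0.3021, so ω = 2 arcsin(0.3021) ≈ 35.2°.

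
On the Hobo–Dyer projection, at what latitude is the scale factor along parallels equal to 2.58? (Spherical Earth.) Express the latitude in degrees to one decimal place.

The Hobo–Dyer projection is cylindrical equal-area with φ₀ = 37.5°. A cylindrical equal-area projection with standard parallel φ₀ has meridian scale h = cos φ / cos φ₀ and parallel scale k = cos φ₀ / cos φ (so areas are preserved, h·k = 1).
k = cos φ₀ / cos φ = 2.58  ⇒  cos φ = cos 37.5° / 2.58 = 0.3075.
φ = arccos(0.3075) ≈ 72.1°.

72.1°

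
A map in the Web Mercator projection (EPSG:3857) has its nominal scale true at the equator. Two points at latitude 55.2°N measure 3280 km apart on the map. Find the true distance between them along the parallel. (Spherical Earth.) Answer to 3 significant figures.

1870 km

Mercator is conformal, so the point scale is isotropic: h = k = sec φ = 1/cos φ.
Along the parallel at 55.2°, map distances are exaggerated by k = sec 55.2° = 1.752.
True distance = 3280 / 1.752 = 3280 × cos 55.2° ≈ 1870 km.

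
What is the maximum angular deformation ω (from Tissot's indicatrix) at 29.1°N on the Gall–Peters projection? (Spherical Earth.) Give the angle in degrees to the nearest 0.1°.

The Gall–Peters projection is cylindrical equal-area with φ₀ = 45°. A cylindrical equal-area projection with standard parallel φ₀ has meridian scale h = cos φ / cos φ₀ and parallel scale k = cos φ₀ / cos φ (so areas are preserved, h·k = 1).
At 29.1°: h = 1.236, k = 0.8093; principal scales a = 1.236, b = 0.8093.
sin(ω/2) = (a − b)/(a + b) = 0.4264/2.045 = 0.2085, so ω = 2 arcsin(0.2085) ≈ 24.1°.

24.1°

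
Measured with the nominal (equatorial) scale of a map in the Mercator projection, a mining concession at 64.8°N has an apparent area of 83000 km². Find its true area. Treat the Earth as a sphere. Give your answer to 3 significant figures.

15000 km²

The Mercator projection is conformal; its linear scale factor is the same in every direction and equals sec φ = 1/cos φ.
Areal scale = k² = sec²φ = 1/cos²(64.8°) = 1/0.4258² = 5.516.
True area = apparent / (areal scale) = 83000 / 5.516 ≈ 15000 km².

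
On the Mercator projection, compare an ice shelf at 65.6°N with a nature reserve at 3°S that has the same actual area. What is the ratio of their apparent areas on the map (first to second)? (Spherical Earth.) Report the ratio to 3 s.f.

Mercator areal scale is sec²φ.
At 65.6°: sec²(65.6°) = 1/0.4131² = 5.860.
At 3°: sec²(3°) = 1/0.9986² = 1.003.
Ratio = 5.860/1.003 = cos²(3°)/cos²(65.6°) ≈ 5.84.

5.84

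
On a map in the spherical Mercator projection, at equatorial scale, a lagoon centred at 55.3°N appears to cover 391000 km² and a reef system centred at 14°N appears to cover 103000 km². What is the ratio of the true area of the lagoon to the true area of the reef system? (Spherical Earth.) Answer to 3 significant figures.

Mercator's areal exaggeration is sec²φ; hence true area = (apparent area) · cos²φ.
True area of lagoon: 391000 × cos²(55.3°) = 391000 × 0.3241 = 126700 km².
True area of reef system: 103000 × cos²(14°) = 103000 × 0.9415 = 96970 km².
Ratio = 126700 / 96970 ≈ 1.31.

1.31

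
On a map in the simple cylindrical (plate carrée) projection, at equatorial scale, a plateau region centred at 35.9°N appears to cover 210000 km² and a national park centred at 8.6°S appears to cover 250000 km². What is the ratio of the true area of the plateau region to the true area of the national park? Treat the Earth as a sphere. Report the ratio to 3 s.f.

Plate carrée has h = 1 and k = sec φ, giving areal scale sec φ; true area = (apparent area) · cos φ.
True area of plateau region: 210000 × cos(35.9°) = 210000 × 0.8100 = 170100 km².
True area of national park: 250000 × cos(8.6°) = 250000 × 0.9888 = 247200 km².
Ratio = 170100 / 247200 ≈ 0.688.

0.688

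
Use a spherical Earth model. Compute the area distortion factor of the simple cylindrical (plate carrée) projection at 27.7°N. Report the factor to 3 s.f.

For the equirectangular projection with φ₀ = 0 (plate carrée), h = 1 along meridians and k = sec φ along parallels.
Areal scale = h·k = 1 × sec φ; at 27.7°, h = 1.000, k = 1.129, so h·k = 1.129.

1.13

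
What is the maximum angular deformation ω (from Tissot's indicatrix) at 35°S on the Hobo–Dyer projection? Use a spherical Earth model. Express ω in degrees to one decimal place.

3.7°

Hobo–Dyer is a cylindrical equal-area projection with standard parallels at ±37.5°. For cylindrical equal-area with standard parallel φ₀, h = cos φ / cos φ₀ and k = cos φ₀ / cos φ, so h·k = 1.
At 35°: h = 1.033, k = 0.9685; principal scales a = 1.033, b = 0.9685.
sin(ω/2) = (a − b)/(a + b) = 0.06401/2.001 = 0.03199, so ω = 2 arcsin(0.03199) ≈ 3.7°.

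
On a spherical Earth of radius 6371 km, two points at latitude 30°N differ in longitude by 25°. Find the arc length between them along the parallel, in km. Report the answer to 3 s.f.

Arc length along a parallel = R cos φ · Δλ (with Δλ in radians).
= 6371 × cos 30° × (25° × π/180) = 6371 × 0.8660 × 0.4363 ≈ 2410 km.

2410 km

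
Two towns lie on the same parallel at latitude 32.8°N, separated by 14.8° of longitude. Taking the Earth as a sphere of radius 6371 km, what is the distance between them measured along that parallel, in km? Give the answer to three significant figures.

Arc length along a parallel = R cos φ · Δλ (with Δλ in radians).
= 6371 × cos 32.8° × (14.8° × π/180) = 6371 × 0.8406 × 0.2583 ≈ 1380 km.

1380 km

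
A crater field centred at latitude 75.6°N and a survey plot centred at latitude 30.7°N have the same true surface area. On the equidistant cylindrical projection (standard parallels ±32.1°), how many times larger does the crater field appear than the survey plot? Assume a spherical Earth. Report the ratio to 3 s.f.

With standard parallel φ₀ = 32.1°, the equirectangular projection gives x = Rλ cos φ₀, y = Rφ, so h = 1 and k = cos 32.1° / cos φ.
Areal scale at 75.6°: h·k = 1.000 × 3.406 = 3.406.
Areal scale at 30.7°: h·k = 1.000 × 0.9852 = 0.9852.
Ratio = 3.406/0.9852 ≈ 3.46.

3.46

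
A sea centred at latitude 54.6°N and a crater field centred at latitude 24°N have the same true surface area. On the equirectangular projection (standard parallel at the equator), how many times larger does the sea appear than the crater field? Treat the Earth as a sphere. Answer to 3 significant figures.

For the equirectangular projection with φ₀ = 0 (plate carrée), h = 1 along meridians and k = sec φ along parallels.
Areal scale at 54.6°: h·k = 1.000 × 1.726 = 1.726.
Areal scale at 24°: h·k = 1.000 × 1.095 = 1.095.
Ratio = 1.726/1.095 ≈ 1.58.

1.58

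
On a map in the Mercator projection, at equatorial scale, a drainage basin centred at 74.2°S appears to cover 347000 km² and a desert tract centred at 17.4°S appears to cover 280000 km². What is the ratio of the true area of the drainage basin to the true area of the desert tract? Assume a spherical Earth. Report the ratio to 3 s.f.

0.101

Since Mercator area scale is 1/cos²φ, the true area equals the apparent area multiplied by cos²φ.
True area of drainage basin: 347000 × cos²(74.2°) = 347000 × 0.07414 = 25730 km².
True area of desert tract: 280000 × cos²(17.4°) = 280000 × 0.9106 = 255000 km².
Ratio = 25730 / 255000 ≈ 0.101.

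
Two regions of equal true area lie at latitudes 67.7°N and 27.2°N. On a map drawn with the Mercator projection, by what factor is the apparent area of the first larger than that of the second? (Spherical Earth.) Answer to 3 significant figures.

5.49

On Mercator, area is exaggerated by sec²φ = 1/cos²φ.
At 67.7°: sec²(67.7°) = 1/0.3795² = 6.945.
At 27.2°: sec²(27.2°) = 1/0.8894² = 1.264.
Ratio = 6.945/1.264 = cos²(27.2°)/cos²(67.7°) ≈ 5.49.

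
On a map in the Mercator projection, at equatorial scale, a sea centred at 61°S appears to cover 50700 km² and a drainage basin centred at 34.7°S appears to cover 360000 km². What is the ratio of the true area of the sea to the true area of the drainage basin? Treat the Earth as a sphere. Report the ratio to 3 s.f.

0.0490

Since Mercator area scale is 1/cos²φ, the true area equals the apparent area multiplied by cos²φ.
True area of sea: 50700 × cos²(61°) = 50700 × 0.2350 = 11920 km².
True area of drainage basin: 360000 × cos²(34.7°) = 360000 × 0.6759 = 243300 km².
Ratio = 11920 / 243300 ≈ 0.0490.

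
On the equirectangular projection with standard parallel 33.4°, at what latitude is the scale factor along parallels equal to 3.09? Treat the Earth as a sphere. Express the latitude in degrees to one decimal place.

74.3°

With standard parallel φ₀ = 33.4°, the equirectangular projection gives x = Rλ cos φ₀, y = Rφ, so h = 1 and k = cos 33.4° / cos φ.
k = cos φ₀ / cos φ = 3.09  ⇒  cos φ = cos 33.4° / 3.09 = 0.2702.
φ = arccos(0.2702) ≈ 74.3°.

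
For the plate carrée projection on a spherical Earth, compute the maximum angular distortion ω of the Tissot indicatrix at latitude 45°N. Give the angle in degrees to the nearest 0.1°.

For the equirectangular projection with φ₀ = 0 (plate carrée), h = 1 along meridians and k = sec φ along parallels.
At 45°: h = 1.000, k = 1.414; principal scales a = 1.414, b = 1.000.
sin(ω/2) = (a − b)/(a + b) = 0.4142/2.414 = 0.1716, so ω = 2 arcsin(0.1716) ≈ 19.8°.

19.8°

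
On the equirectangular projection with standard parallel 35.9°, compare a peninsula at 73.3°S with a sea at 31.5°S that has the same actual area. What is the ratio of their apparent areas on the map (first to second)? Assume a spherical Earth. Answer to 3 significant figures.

2.97

In the equirectangular projection with standard parallel φ₀ = 35.9° (x = Rλ cos φ₀, y = Rφ), meridians are true-scale (h = 1) and the parallel scale is k = cos φ₀ / cos φ.
Areal scale at 73.3°: h·k = 1.000 × 2.819 = 2.819.
Areal scale at 31.5°: h·k = 1.000 × 0.9500 = 0.9500.
Ratio = 2.819/0.9500 ≈ 2.97.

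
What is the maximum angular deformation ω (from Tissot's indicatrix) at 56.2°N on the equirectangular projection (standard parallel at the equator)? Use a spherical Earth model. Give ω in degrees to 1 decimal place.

For the equirectangular projection with φ₀ = 0 (plate carrée), h = 1 along meridians and k = sec φ along parallels.
At 56.2°: h = 1.000, k = 1.798; principal scales a = 1.798, b = 1.000.
sin(ω/2) = (a − b)/(a + b) = 0.7976/2.798 = 0.2851, so ω = 2 arcsin(0.2851) ≈ 33.1°.

33.1°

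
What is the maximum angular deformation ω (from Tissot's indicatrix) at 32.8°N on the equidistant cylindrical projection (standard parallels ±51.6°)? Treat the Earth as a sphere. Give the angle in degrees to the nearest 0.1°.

17.3°

The equidistant cylindrical projection with φ₀ = 51.6° has h = 1 (meridians true) and k = cos φ₀ / cos φ along parallels.
At 32.8°: h = 1.000, k = 0.7390; principal scales a = 1.000, b = 0.7390.
sin(ω/2) = (a − b)/(a + b) = 0.2610/1.739 = 0.1501, so ω = 2 arcsin(0.1501) ≈ 17.3°.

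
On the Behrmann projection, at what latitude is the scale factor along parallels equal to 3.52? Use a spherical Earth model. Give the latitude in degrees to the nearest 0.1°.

Behrmann is a cylindrical equal-area projection with standard parallels at ±30°. Cylindrical equal-area (φ₀ = 30°): h = cos φ / cos 30° along meridians, k = cos 30° / cos φ along parallels; h·k = 1.
k = cos φ₀ / cos φ = 3.52  ⇒  cos φ = cos 30° / 3.52 = 0.2460.
φ = arccos(0.2460) ≈ 75.8°.

75.8°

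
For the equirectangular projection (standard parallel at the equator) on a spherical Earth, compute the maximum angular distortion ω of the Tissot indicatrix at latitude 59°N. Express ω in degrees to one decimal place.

37.3°

For the equirectangular projection with φ₀ = 0 (plate carrée), h = 1 along meridians and k = sec φ along parallels.
At 59°: h = 1.000, k = 1.942; principal scales a = 1.942, b = 1.000.
sin(ω/2) = (a − b)/(a + b) = 0.9416/2.942 = 0.3201, so ω = 2 arcsin(0.3201) ≈ 37.3°.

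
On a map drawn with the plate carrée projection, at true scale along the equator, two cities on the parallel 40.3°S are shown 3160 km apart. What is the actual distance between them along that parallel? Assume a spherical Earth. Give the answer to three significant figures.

Plate carrée maps x = Rλ, y = Rφ. The meridian scale is h = 1 and the parallel scale is k = 1/cos φ = sec φ.
Along the parallel at 40.3°, map distances are exaggerated by k = sec 40.3° = 1.311.
True distance = 3160 / 1.311 = 3160 × cos 40.3° ≈ 2410 km.

2410 km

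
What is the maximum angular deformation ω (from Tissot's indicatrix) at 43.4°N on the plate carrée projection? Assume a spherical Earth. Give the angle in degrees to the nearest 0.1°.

18.2°

Plate carrée maps x = Rλ, y = Rφ. The meridian scale is h = 1 and the parallel scale is k = 1/cos φ = sec φ.
At 43.4°: h = 1.000, k = 1.376; principal scales a = 1.376, b = 1.000.
sin(ω/2) = (a − b)/(a + b) = 0.3763/2.376 = 0.1584, so ω = 2 arcsin(0.1584) ≈ 18.2°.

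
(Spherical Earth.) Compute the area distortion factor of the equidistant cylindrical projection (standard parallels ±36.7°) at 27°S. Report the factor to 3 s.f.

The equidistant cylindrical projection with φ₀ = 36.7° has h = 1 (meridians true) and k = cos φ₀ / cos φ along parallels.
Areal scale = h·k = 1 × cos φ₀ / cos φ; at 27°, h = 1.000, k = 0.8999, so h·k = 0.8999.

0.900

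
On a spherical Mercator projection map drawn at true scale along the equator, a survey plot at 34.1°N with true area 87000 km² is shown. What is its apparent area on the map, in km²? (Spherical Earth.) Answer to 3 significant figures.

127000 km²

For Mercator, h = k = sec φ (a conformal cylindrical projection has a single point scale, 1/cos φ).
Areal scale = k² = sec²φ = 1/cos²(34.1°) = 1/0.8281² = 1.458.
Apparent area = 87000 × 1.458 ≈ 127000 km².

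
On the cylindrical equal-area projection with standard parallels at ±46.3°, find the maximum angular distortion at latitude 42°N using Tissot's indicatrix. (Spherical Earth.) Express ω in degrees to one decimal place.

8.3°

For cylindrical equal-area with standard parallel φ₀, h = cos φ / cos φ₀ and k = cos φ₀ / cos φ, so h·k = 1.
At 42°: h = 1.076, k = 0.9297; principal scales a = 1.076, b = 0.9297.
sin(ω/2) = (a − b)/(a + b) = 0.1460/2.005 = 0.07279, so ω = 2 arcsin(0.07279) ≈ 8.3°.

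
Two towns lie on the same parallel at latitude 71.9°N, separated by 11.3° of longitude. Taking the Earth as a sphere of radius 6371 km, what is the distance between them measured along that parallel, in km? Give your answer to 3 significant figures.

390 km

Arc length along a parallel = R cos φ · Δλ (with Δλ in radians).
= 6371 × cos 71.9° × (11.3° × π/180) = 6371 × 0.3107 × 0.1972 ≈ 390 km.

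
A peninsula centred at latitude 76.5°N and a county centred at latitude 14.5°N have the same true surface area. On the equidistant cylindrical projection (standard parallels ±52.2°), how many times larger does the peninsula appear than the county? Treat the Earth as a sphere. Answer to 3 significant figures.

The equidistant cylindrical projection with φ₀ = 52.2° has h = 1 (meridians true) and k = cos φ₀ / cos φ along parallels.
Areal scale at 76.5°: h·k = 1.000 × 2.625 = 2.625.
Areal scale at 14.5°: h·k = 1.000 × 0.6331 = 0.6331.
Ratio = 2.625/0.6331 ≈ 4.15.

4.15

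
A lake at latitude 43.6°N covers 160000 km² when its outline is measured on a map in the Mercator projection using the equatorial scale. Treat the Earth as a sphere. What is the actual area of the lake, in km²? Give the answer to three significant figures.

Mercator is conformal, so the point scale is isotropic: h = k = sec φ = 1/cos φ.
Areal scale = k² = sec²φ = 1/cos²(43.6°) = 1/0.7242² = 1.907.
True area = apparent / (areal scale) = 160000 / 1.907 ≈ 83900 km².

83900 km²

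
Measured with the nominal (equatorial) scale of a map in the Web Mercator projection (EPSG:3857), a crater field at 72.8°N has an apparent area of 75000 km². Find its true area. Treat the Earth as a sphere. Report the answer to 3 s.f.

The Mercator projection is conformal; its linear scale factor is the same in every direction and equals sec φ = 1/cos φ.
Areal scale = k² = sec²φ = 1/cos²(72.8°) = 1/0.2957² = 11.44.
True area = apparent / (areal scale) = 75000 / 11.44 ≈ 6560 km².

6560 km²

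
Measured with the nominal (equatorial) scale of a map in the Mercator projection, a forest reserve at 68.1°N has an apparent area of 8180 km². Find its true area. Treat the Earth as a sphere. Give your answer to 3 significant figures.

For Mercator, h = k = sec φ (a conformal cylindrical projection has a single point scale, 1/cos φ).
Areal scale = k² = sec²φ = 1/cos²(68.1°) = 1/0.3730² = 7.188.
True area = apparent / (areal scale) = 8180 / 7.188 ≈ 1140 km².

1140 km²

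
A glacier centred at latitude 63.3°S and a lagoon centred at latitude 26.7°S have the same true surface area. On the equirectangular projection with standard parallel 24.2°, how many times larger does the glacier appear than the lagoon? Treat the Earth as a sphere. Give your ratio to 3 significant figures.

With standard parallel φ₀ = 24.2°, the equirectangular projection gives x = Rλ cos φ₀, y = Rφ, so h = 1 and k = cos 24.2° / cos φ.
Areal scale at 63.3°: h·k = 1.000 × 2.030 = 2.030.
Areal scale at 26.7°: h·k = 1.000 × 1.021 = 1.021.
Ratio = 2.030/1.021 ≈ 1.99.

1.99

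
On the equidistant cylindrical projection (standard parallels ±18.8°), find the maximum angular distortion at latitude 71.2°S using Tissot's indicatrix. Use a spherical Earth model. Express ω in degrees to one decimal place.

In the equirectangular projection with standard parallel φ₀ = 18.8° (x = Rλ cos φ₀, y = Rφ), meridians are true-scale (h = 1) and the parallel scale is k = cos φ₀ / cos φ.
At 71.2°: h = 1.000, k = 2.937; principal scales a = 2.937, b = 1.000.
sin(ω/2) = (a − b)/(a + b) = 1.937/3.937 = 0.4921, so ω = 2 arcsin(0.4921) ≈ 59.0°.

59.0°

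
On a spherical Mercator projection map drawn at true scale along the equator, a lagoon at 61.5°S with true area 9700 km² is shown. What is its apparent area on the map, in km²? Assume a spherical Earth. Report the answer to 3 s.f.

The Mercator projection is conformal; its linear scale factor is the same in every direction and equals sec φ = 1/cos φ.
Areal scale = k² = sec²φ = 1/cos²(61.5°) = 1/0.4772² = 4.392.
Apparent area = 9700 × 4.392 ≈ 42600 km².

42600 km²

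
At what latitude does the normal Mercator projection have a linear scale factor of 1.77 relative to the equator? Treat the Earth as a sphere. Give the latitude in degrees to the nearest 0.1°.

Mercator scale is k = sec φ = 1/cos φ.
1/cos φ = 1.77  ⇒  cos φ = 0.5650  ⇒  φ = arccos(0.5650) ≈ 55.6°.

55.6°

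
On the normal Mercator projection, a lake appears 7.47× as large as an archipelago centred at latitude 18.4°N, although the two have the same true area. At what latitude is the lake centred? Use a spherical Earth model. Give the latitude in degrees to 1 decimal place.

Mercator areal scale is sec²φ, so apparent-area ratio = sec²φ₁ / sec²φ₂ = cos²φ₂ / cos²φ₁.
cos²φ₂ / cos²φ₁ = 7.47  ⇒  cos φ₁ = cos 18.4° / √7.47 = 0.9489/2.733 = 0.3472.
φ₁ = arccos(0.3472) ≈ 69.7°.

69.7°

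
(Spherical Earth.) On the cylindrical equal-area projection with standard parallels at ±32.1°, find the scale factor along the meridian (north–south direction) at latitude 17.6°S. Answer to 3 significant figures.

1.13

Cylindrical equal-area (φ₀ = 32.1°): h = cos φ / cos 32.1° along meridians, k = cos 32.1° / cos φ along parallels; h·k = 1.
h = cos 17.6° / cos 32.1° = 0.9532/0.8471 = 1.125.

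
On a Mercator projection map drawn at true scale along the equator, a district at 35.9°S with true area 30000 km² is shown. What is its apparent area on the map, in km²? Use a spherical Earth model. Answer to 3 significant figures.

45700 km²

For Mercator, h = k = sec φ (a conformal cylindrical projection has a single point scale, 1/cos φ).
Areal scale = k² = sec²φ = 1/cos²(35.9°) = 1/0.8100² = 1.524.
Apparent area = 30000 × 1.524 ≈ 45700 km².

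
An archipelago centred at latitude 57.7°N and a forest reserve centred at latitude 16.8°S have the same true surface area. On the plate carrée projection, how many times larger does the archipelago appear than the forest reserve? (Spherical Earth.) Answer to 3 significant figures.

Plate carrée maps x = Rλ, y = Rφ. The meridian scale is h = 1 and the parallel scale is k = 1/cos φ = sec φ.
Areal scale at 57.7°: h·k = 1.000 × 1.871 = 1.871.
Areal scale at 16.8°: h·k = 1.000 × 1.045 = 1.045.
Ratio = 1.871/1.045 ≈ 1.79.

1.79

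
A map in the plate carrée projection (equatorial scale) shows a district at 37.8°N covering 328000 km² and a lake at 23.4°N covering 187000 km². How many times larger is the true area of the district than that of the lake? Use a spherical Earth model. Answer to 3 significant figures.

1.51

On the plate carrée, areal scale = h·k = 1 × sec φ, so true area = apparent × cos φ.
True area of district: 328000 × cos(37.8°) = 328000 × 0.7902 = 259200 km².
True area of lake: 187000 × cos(23.4°) = 187000 × 0.9178 = 171600 km².
Ratio = 259200 / 171600 ≈ 1.51.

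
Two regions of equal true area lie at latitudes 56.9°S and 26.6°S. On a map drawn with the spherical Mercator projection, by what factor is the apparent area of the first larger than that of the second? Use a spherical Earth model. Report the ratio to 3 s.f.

2.68

Mercator is conformal with k = sec φ, so areal scale = k² = sec²φ.
At 56.9°: sec²(56.9°) = 1/0.5461² = 3.353.
At 26.6°: sec²(26.6°) = 1/0.8942² = 1.251.
Ratio = 3.353/1.251 = cos²(26.6°)/cos²(56.9°) ≈ 2.68.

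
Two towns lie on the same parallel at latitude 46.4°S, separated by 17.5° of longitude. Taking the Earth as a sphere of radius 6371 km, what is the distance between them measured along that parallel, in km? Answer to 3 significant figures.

1340 km

Arc length along a parallel = R cos φ · Δλ (with Δλ in radians).
= 6371 × cos 46.4° × (17.5° × π/180) = 6371 × 0.6896 × 0.3054 ≈ 1340 km.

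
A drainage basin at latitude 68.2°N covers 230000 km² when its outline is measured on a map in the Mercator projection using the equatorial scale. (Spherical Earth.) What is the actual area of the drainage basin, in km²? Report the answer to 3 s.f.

Mercator is conformal, so the point scale is isotropic: h = k = sec φ = 1/cos φ.
Areal scale = k² = sec²φ = 1/cos²(68.2°) = 1/0.3714² = 7.251.
True area = apparent / (areal scale) = 230000 / 7.251 ≈ 31700 km².

31700 km²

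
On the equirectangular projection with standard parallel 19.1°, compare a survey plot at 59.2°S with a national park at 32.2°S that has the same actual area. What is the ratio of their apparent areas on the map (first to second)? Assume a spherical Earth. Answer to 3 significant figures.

With standard parallel φ₀ = 19.1°, the equirectangular projection gives x = Rλ cos φ₀, y = Rφ, so h = 1 and k = cos 19.1° / cos φ.
Areal scale at 59.2°: h·k = 1.000 × 1.845 = 1.845.
Areal scale at 32.2°: h·k = 1.000 × 1.117 = 1.117.
Ratio = 1.845/1.117 ≈ 1.65.

1.65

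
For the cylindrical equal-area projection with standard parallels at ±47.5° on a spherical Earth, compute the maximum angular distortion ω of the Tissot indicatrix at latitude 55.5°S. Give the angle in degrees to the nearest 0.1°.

A cylindrical equal-area projection with standard parallel φ₀ has meridian scale h = cos φ / cos φ₀ and parallel scale k = cos φ₀ / cos φ (so areas are preserved, h·k = 1).
At 55.5°: h = 0.8384, k = 1.193; principal scales a = 1.193, b = 0.8384.
sin(ω/2) = (a − b)/(a + b) = 0.3544/2.031 = 0.1745, so ω = 2 arcsin(0.1745) ≈ 20.1°.

20.1°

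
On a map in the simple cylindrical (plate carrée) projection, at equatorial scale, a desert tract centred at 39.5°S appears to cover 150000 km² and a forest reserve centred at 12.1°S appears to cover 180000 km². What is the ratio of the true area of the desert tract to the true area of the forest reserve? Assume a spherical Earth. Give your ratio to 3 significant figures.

0.658

Plate carrée has h = 1 and k = sec φ, giving areal scale sec φ; true area = (apparent area) · cos φ.
True area of desert tract: 150000 × cos(39.5°) = 150000 × 0.7716 = 115700 km².
True area of forest reserve: 180000 × cos(12.1°) = 180000 × 0.9778 = 176000 km².
Ratio = 115700 / 176000 ≈ 0.658.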